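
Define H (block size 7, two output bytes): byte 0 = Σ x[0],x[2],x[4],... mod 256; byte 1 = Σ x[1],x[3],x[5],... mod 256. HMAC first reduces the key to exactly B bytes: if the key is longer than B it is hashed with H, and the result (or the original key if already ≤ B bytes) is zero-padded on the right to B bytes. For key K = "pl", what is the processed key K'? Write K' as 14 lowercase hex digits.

Key "pl" = 70 6c is 2 bytes ≤ B = 7; zero-pad to 7 bytes: K' = 70 6c 00 00 00 00 00.

706c0000000000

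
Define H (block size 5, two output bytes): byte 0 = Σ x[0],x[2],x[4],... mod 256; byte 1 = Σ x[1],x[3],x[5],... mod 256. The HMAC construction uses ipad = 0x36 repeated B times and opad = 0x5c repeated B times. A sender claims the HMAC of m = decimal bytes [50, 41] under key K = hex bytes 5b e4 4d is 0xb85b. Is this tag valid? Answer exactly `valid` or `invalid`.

invalid

Key hex bytes 5b e4 4d is 3 bytes ≤ B = 5; zero-pad to 5 bytes: K' = 5b e4 4d 00 00.
K' ⊕ ipad = 6d d2 7b 36 36; K' ⊕ opad = 07 b8 11 5c 5c.
Inner hash: even-index sum = 327 mod 256 = 71; odd-index sum = 314 mod 256 = 58 → 47 3a.
Outer hash (recomputed tag): even-index sum = 174 mod 256 = 174; odd-index sum = 347 mod 256 = 91 → ae 5b.
Recomputed tag = ae5b; claimed = b85b → mismatch.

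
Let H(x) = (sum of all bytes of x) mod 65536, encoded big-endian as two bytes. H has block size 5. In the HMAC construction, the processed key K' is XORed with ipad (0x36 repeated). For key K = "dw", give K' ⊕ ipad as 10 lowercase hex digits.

5241363636

Key "dw" = 64 77 is 2 bytes ≤ B = 5; zero-pad to 5 bytes: K' = 64 77 00 00 00.
XOR each byte with 0x36: 64⊕36=52, 77⊕36=41, 00⊕36=36, 00⊕36=36, 00⊕36=36.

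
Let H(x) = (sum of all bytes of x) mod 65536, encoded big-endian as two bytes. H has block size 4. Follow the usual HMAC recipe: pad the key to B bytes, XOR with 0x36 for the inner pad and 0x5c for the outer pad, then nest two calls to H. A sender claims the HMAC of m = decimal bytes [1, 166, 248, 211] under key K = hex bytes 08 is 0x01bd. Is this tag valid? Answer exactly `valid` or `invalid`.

Key hex bytes 08 is 1 byte ≤ B = 4; zero-pad to 4 bytes: K' = 08 00 00 00.
K' ⊕ ipad = 3e 36 36 36; K' ⊕ opad = 54 5c 5c 5c.
Inner hash: sum = 62+54+54+54+1+166+248+211 = 850 → 03 52.
Outer hash (recomputed tag): sum = 84+92+92+92+3+82 = 445 → 01 bd.
Recomputed tag = 01bd; claimed = 01bd → match.

valid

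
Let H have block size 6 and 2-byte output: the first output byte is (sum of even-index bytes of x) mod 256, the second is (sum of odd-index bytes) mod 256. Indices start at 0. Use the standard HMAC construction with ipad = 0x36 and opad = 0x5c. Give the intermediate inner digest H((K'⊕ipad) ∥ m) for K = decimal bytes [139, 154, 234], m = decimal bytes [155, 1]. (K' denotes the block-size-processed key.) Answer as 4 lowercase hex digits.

6a19

Key decimal bytes [139, 154, 234] = 8b 9a ea is 3 bytes ≤ B = 6; zero-pad to 6 bytes: K' = 8b 9a ea 00 00 00.
K' ⊕ ipad = bd ac dc 36 36 36.
Inner input = bd ac dc 36 36 36 ∥ 9b 01.
Inner hash: even-index sum = 618 mod 256 = 106; odd-index sum = 281 mod 256 = 25 → 6a 19.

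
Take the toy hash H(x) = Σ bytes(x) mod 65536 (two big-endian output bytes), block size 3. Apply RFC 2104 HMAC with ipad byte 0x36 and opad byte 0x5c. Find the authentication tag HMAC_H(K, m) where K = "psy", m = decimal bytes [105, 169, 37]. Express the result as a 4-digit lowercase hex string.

Key "psy" = 70 73 79 is exactly B = 3 bytes: K' = 70 73 79.
K' ⊕ ipad = 46 45 4f.  K' ⊕ opad = 2c 2f 25.
Inner input = (K'⊕ipad) ∥ m = 46 45 4f ∥ 69 a9 25.
Inner hash: sum = 70+69+79+105+169+37 = 529 → 02 11.
Outer input = (K'⊕opad) ∥ inner = 2c 2f 25 ∥ 02 11.
Outer hash (tag): sum = 44+47+37+2+17 = 147 → 00 93.

0093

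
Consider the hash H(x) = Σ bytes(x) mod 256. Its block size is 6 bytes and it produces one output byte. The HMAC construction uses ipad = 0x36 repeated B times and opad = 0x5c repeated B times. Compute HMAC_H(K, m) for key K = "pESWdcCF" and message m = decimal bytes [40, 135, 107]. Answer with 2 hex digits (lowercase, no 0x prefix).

80

Key "pESWdcCF" = 70 45 53 57 64 63 43 46 is 8 bytes > B = 6, so hash it first: H(key) = af, then zero-pad to 6 bytes: K' = af 00 00 00 00 00.
K' ⊕ ipad = 99 36 36 36 36 36.  K' ⊕ opad = f3 5c 5c 5c 5c 5c.
Inner input = (K'⊕ipad) ∥ m = 99 36 36 36 36 36 ∥ 28 87 6b.
Inner hash: sum = 153+54+54+54+54+54+40+135+107 = 705; mod 256 = 193 → c1.
Outer input = (K'⊕opad) ∥ inner = f3 5c 5c 5c 5c 5c ∥ c1.
Outer hash (tag): sum = 243+92+92+92+92+92+193 = 896; mod 256 = 128 → 80.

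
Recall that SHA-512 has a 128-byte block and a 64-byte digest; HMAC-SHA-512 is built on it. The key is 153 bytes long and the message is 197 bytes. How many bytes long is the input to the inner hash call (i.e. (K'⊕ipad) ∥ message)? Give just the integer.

Key is 153 > 128 bytes, so it is hashed to 64 bytes then zero-padded to 128: |K'| = 128.
Inner input = (K'⊕ipad) ∥ m → 128 + 197 = 325 bytes.

325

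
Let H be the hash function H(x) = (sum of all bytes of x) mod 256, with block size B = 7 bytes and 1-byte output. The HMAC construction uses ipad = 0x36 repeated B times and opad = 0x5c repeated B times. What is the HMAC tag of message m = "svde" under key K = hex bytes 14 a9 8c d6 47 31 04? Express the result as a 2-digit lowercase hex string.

2e

Key hex bytes 14 a9 8c d6 47 31 04 is exactly B = 7 bytes: K' = 14 a9 8c d6 47 31 04.
K' ⊕ ipad = 22 9f ba e0 71 07 32.  K' ⊕ opad = 48 f5 d0 8a 1b 6d 58.
Inner input = (K'⊕ipad) ∥ m = 22 9f ba e0 71 07 32 ∥ 73 76 64 65.
Inner hash: sum = 34+159+186+224+113+7+50+115+118+100+101 = 1207; mod 256 = 183 → b7.
Outer input = (K'⊕opad) ∥ inner = 48 f5 d0 8a 1b 6d 58 ∥ b7.
Outer hash (tag): sum = 72+245+208+138+27+109+88+183 = 1070; mod 256 = 46 → 2e.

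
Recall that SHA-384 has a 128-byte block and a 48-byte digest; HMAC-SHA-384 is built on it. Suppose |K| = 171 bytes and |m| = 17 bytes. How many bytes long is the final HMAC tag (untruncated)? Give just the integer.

48

The tag is one SHA-384 digest: 48 bytes.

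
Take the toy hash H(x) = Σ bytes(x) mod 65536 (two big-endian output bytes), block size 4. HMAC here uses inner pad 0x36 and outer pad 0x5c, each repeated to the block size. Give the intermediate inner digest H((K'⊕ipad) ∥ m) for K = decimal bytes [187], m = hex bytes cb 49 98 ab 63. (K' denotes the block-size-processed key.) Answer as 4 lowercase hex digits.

03e9

Key decimal bytes [187] = bb is 1 byte ≤ B = 4; zero-pad to 4 bytes: K' = bb 00 00 00.
K' ⊕ ipad = 8d 36 36 36.
Inner input = 8d 36 36 36 ∥ cb 49 98 ab 63.
Inner hash: sum = 141+54+54+54+203+73+152+171+99 = 1001 → 03 e9.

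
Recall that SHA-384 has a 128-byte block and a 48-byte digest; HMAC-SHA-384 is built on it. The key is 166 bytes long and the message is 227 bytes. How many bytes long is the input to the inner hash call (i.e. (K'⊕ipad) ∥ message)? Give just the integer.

Key is 166 > 128 bytes, so it is hashed to 48 bytes then zero-padded to 128: |K'| = 128.
Inner input = (K'⊕ipad) ∥ m → 128 + 227 = 355 bytes.

355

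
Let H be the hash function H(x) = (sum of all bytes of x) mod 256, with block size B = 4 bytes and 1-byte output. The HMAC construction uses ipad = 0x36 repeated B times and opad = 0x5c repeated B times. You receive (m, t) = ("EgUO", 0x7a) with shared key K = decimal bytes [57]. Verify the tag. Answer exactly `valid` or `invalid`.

Key decimal bytes [57] = 39 is 1 byte ≤ B = 4; zero-pad to 4 bytes: K' = 39 00 00 00.
K' ⊕ ipad = 0f 36 36 36; K' ⊕ opad = 65 5c 5c 5c.
Inner hash: sum = 15+54+54+54+69+103+85+79 = 513; mod 256 = 1 → 01.
Outer hash (recomputed tag): sum = 101+92+92+92+1 = 378; mod 256 = 122 → 7a.
Recomputed tag = 7a; claimed = 7a → match.

valid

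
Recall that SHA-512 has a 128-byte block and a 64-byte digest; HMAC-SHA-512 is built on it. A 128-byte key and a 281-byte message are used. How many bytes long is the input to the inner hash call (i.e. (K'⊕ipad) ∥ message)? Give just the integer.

Key is 128 ≤ 128 bytes, zero-padded: |K'| = 128.
Inner input = (K'⊕ipad) ∥ m → 128 + 281 = 409 bytes.

409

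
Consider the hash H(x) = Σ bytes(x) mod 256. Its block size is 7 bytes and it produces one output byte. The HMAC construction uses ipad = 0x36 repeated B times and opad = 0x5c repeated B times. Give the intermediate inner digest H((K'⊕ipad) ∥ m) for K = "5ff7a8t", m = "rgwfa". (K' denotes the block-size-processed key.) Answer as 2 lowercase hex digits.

Key "5ff7a8t" = 35 66 66 37 61 38 74 is exactly B = 7 bytes: K' = 35 66 66 37 61 38 74.
K' ⊕ ipad = 03 50 50 01 57 0e 42.
Inner input = 03 50 50 01 57 0e 42 ∥ 72 67 77 66 61.
Inner hash: sum = 3+80+80+1+87+14+66+114+103+119+102+97 = 866; mod 256 = 98 → 62.

62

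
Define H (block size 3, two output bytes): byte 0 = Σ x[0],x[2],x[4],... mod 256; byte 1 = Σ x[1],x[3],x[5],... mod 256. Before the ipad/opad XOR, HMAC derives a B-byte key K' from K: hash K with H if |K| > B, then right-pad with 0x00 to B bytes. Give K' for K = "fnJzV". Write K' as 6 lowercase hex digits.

|K| = 5 > B = 3, so first hash the key.
H(K): even-index sum = 262 mod 256 = 6; odd-index sum = 232 mod 256 = 232 → 06 e8.
Zero-pad H(K) = 06 e8 to 3 bytes: K' = 06 e8 00.

06e800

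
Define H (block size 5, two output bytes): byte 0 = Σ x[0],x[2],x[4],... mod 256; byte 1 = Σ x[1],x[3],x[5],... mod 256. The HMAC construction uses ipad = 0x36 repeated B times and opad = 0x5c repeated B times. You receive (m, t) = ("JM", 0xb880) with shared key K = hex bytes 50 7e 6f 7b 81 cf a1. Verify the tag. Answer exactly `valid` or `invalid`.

invalid

Key hex bytes 50 7e 6f 7b 81 cf a1 is 7 bytes > B = 5, so hash it first: H(key) = e1 c8, then zero-pad to 5 bytes: K' = e1 c8 00 00 00.
K' ⊕ ipad = d7 fe 36 36 36; K' ⊕ opad = bd 94 5c 5c 5c.
Inner hash: even-index sum = 400 mod 256 = 144; odd-index sum = 382 mod 256 = 126 → 90 7e.
Outer hash (recomputed tag): even-index sum = 499 mod 256 = 243; odd-index sum = 384 mod 256 = 128 → f3 80.
Recomputed tag = f380; claimed = b880 → mismatch.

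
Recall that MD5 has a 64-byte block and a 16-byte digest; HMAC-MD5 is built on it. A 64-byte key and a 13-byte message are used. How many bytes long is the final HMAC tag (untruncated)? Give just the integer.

The tag is one MD5 digest: 16 bytes.

16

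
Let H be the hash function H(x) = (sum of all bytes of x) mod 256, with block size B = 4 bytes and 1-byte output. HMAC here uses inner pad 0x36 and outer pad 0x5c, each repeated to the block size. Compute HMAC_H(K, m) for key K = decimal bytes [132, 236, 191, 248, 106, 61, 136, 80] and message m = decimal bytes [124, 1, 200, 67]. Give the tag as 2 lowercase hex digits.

Key decimal bytes [132, 236, 191, 248, 106, 61, 136, 80] = 84 ec bf f8 6a 3d 88 50 is 8 bytes > B = 4, so hash it first: H(key) = a6, then zero-pad to 4 bytes: K' = a6 00 00 00.
K' ⊕ ipad = 90 36 36 36.  K' ⊕ opad = fa 5c 5c 5c.
Inner input = (K'⊕ipad) ∥ m = 90 36 36 36 ∥ 7c 01 c8 43.
Inner hash: sum = 144+54+54+54+124+1+200+67 = 698; mod 256 = 186 → ba.
Outer input = (K'⊕opad) ∥ inner = fa 5c 5c 5c ∥ ba.
Outer hash (tag): sum = 250+92+92+92+186 = 712; mod 256 = 200 → c8.

c8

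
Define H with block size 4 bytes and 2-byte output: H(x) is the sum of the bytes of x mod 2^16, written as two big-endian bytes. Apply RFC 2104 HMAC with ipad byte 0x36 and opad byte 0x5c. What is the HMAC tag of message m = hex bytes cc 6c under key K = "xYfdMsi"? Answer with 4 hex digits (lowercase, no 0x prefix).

027a

Key "xYfdMsi" = 78 59 66 64 4d 73 69 is 7 bytes > B = 4, so hash it first: H(key) = 02 c4, then zero-pad to 4 bytes: K' = 02 c4 00 00.
K' ⊕ ipad = 34 f2 36 36.  K' ⊕ opad = 5e 98 5c 5c.
Inner input = (K'⊕ipad) ∥ m = 34 f2 36 36 ∥ cc 6c.
Inner hash: sum = 52+242+54+54+204+108 = 714 → 02 ca.
Outer input = (K'⊕opad) ∥ inner = 5e 98 5c 5c ∥ 02 ca.
Outer hash (tag): sum = 94+152+92+92+2+202 = 634 → 02 7a.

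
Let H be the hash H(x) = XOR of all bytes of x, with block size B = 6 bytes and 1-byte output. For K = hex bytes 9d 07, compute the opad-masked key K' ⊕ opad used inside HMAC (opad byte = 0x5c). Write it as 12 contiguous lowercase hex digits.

Key hex bytes 9d 07 is 2 bytes ≤ B = 6; zero-pad to 6 bytes: K' = 9d 07 00 00 00 00.
XOR each byte with 0x5c: 9d⊕5c=c1, 07⊕5c=5b, 00⊕5c=5c, 00⊕5c=5c, 00⊕5c=5c, 00⊕5c=5c.

c15b5c5c5c5c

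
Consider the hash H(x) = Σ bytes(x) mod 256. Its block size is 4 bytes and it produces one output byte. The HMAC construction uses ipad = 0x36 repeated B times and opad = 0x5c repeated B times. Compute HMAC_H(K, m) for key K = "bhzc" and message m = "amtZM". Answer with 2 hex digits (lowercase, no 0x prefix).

Key "bhzc" = 62 68 7a 63 is exactly B = 4 bytes: K' = 62 68 7a 63.
K' ⊕ ipad = 54 5e 4c 55.  K' ⊕ opad = 3e 34 26 3f.
Inner input = (K'⊕ipad) ∥ m = 54 5e 4c 55 ∥ 61 6d 74 5a 4d.
Inner hash: sum = 84+94+76+85+97+109+116+90+77 = 828; mod 256 = 60 → 3c.
Outer input = (K'⊕opad) ∥ inner = 3e 34 26 3f ∥ 3c.
Outer hash (tag): sum = 62+52+38+63+60 = 275; mod 256 = 19 → 13.

13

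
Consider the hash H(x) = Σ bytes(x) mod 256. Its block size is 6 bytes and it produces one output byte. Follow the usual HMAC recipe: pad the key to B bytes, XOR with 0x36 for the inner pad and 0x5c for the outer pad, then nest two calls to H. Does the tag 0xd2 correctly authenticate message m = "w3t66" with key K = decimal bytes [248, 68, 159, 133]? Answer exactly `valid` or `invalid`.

invalid

Key decimal bytes [248, 68, 159, 133] = f8 44 9f 85 is 4 bytes ≤ B = 6; zero-pad to 6 bytes: K' = f8 44 9f 85 00 00.
K' ⊕ ipad = ce 72 a9 b3 36 36; K' ⊕ opad = a4 18 c3 d9 5c 5c.
Inner hash: sum = 206+114+169+179+54+54+119+51+116+54+54 = 1170; mod 256 = 146 → 92.
Outer hash (recomputed tag): sum = 164+24+195+217+92+92+146 = 930; mod 256 = 162 → a2.
Recomputed tag = a2; claimed = d2 → mismatch.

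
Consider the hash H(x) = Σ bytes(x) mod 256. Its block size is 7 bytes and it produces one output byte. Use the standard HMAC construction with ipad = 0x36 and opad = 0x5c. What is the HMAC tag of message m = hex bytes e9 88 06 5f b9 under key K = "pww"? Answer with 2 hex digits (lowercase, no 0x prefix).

21

Key "pww" = 70 77 77 is 3 bytes ≤ B = 7; zero-pad to 7 bytes: K' = 70 77 77 00 00 00 00.
K' ⊕ ipad = 46 41 41 36 36 36 36.  K' ⊕ opad = 2c 2b 2b 5c 5c 5c 5c.
Inner input = (K'⊕ipad) ∥ m = 46 41 41 36 36 36 36 ∥ e9 88 06 5f b9.
Inner hash: sum = 70+65+65+54+54+54+54+233+136+6+95+185 = 1071; mod 256 = 47 → 2f.
Outer input = (K'⊕opad) ∥ inner = 2c 2b 2b 5c 5c 5c 5c ∥ 2f.
Outer hash (tag): sum = 44+43+43+92+92+92+92+47 = 545; mod 256 = 33 → 21.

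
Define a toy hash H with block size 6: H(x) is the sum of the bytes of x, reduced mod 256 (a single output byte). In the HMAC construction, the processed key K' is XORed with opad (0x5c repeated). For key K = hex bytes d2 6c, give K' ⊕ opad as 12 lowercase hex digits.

Key hex bytes d2 6c is 2 bytes ≤ B = 6; zero-pad to 6 bytes: K' = d2 6c 00 00 00 00.
XOR each byte with 0x5c: d2⊕5c=8e, 6c⊕5c=30, 00⊕5c=5c, 00⊕5c=5c, 00⊕5c=5c, 00⊕5c=5c.

8e305c5c5c5c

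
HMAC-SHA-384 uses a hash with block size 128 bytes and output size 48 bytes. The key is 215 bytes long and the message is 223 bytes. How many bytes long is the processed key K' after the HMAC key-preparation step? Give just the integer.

128

Key is 215 > 128 bytes, so it is hashed to 48 bytes then zero-padded to 128: |K'| = 128.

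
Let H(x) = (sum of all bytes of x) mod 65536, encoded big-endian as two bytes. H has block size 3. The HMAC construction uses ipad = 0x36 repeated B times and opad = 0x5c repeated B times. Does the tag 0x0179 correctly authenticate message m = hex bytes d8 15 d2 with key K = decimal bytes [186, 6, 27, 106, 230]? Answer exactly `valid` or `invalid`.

valid

Key decimal bytes [186, 6, 27, 106, 230] = ba 06 1b 6a e6 is 5 bytes > B = 3, so hash it first: H(key) = 02 2b, then zero-pad to 3 bytes: K' = 02 2b 00.
K' ⊕ ipad = 34 1d 36; K' ⊕ opad = 5e 77 5c.
Inner hash: sum = 52+29+54+216+21+210 = 582 → 02 46.
Outer hash (recomputed tag): sum = 94+119+92+2+70 = 377 → 01 79.
Recomputed tag = 0179; claimed = 0179 → match.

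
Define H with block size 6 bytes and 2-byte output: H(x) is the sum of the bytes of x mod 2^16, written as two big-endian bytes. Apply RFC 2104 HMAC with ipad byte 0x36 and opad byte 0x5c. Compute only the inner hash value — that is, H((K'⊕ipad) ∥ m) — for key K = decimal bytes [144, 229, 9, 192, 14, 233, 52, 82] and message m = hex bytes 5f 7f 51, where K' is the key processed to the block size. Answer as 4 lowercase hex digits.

02c9

Key decimal bytes [144, 229, 9, 192, 14, 233, 52, 82] = 90 e5 09 c0 0e e9 34 52 is 8 bytes > B = 6, so hash it first: H(key) = 03 bb, then zero-pad to 6 bytes: K' = 03 bb 00 00 00 00.
K' ⊕ ipad = 35 8d 36 36 36 36.
Inner input = 35 8d 36 36 36 36 ∥ 5f 7f 51.
Inner hash: sum = 53+141+54+54+54+54+95+127+81 = 713 → 02 c9.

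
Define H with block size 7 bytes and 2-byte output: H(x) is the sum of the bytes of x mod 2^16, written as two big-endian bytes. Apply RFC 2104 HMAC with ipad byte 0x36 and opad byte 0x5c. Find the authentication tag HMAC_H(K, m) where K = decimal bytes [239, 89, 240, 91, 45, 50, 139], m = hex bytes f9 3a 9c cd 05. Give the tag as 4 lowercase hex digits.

Key decimal bytes [239, 89, 240, 91, 45, 50, 139] = ef 59 f0 5b 2d 32 8b is exactly B = 7 bytes: K' = ef 59 f0 5b 2d 32 8b.
K' ⊕ ipad = d9 6f c6 6d 1b 04 bd.  K' ⊕ opad = b3 05 ac 07 71 6e d7.
Inner input = (K'⊕ipad) ∥ m = d9 6f c6 6d 1b 04 bd ∥ f9 3a 9c cd 05.
Inner hash: sum = 217+111+198+109+27+4+189+249+58+156+205+5 = 1528 → 05 f8.
Outer input = (K'⊕opad) ∥ inner = b3 05 ac 07 71 6e d7 ∥ 05 f8.
Outer hash (tag): sum = 179+5+172+7+113+110+215+5+248 = 1054 → 04 1e.

041e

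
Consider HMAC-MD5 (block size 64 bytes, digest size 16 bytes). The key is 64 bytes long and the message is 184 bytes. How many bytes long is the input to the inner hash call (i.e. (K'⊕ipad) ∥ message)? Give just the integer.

Key is 64 ≤ 64 bytes, zero-padded: |K'| = 64.
Inner input = (K'⊕ipad) ∥ m → 64 + 184 = 248 bytes.

248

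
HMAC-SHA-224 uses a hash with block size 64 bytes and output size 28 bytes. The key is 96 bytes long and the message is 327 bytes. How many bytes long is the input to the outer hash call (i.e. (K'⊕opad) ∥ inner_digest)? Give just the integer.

92

Key is 96 > 64 bytes, so it is hashed to 28 bytes then zero-padded to 64: |K'| = 64.
Outer input = (K'⊕opad) ∥ H(inner) → 64 + 28 = 92 bytes.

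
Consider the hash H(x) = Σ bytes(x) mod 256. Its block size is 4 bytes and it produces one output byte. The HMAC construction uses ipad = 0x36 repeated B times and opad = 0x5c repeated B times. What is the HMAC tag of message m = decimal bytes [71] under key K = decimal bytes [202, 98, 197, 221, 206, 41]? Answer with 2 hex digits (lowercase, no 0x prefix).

89

Key decimal bytes [202, 98, 197, 221, 206, 41] = ca 62 c5 dd ce 29 is 6 bytes > B = 4, so hash it first: H(key) = c5, then zero-pad to 4 bytes: K' = c5 00 00 00.
K' ⊕ ipad = f3 36 36 36.  K' ⊕ opad = 99 5c 5c 5c.
Inner input = (K'⊕ipad) ∥ m = f3 36 36 36 ∥ 47.
Inner hash: sum = 243+54+54+54+71 = 476; mod 256 = 220 → dc.
Outer input = (K'⊕opad) ∥ inner = 99 5c 5c 5c ∥ dc.
Outer hash (tag): sum = 153+92+92+92+220 = 649; mod 256 = 137 → 89.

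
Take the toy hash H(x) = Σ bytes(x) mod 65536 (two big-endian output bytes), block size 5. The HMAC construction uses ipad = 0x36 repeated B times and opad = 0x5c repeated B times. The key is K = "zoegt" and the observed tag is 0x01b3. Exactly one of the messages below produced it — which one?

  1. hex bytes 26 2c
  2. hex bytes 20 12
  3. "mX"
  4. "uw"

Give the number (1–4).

2

Key "zoegt" = 7a 6f 65 67 74 is exactly B = 5 bytes: K' = 7a 6f 65 67 74.
K' ⊕ ipad = 4c 59 53 51 42; K' ⊕ opad = 26 33 39 3b 28.
m1: inner = H(4c 59 53 51 42 26 2c) = 01 dd; tag = H(26 33 39 3b 28 01 dd) = 01d3
m2: inner = H(4c 59 53 51 42 20 12) = 01 bd; tag = H(26 33 39 3b 28 01 bd) = 01b3 ← matches
m3: inner = H(4c 59 53 51 42 6d 58) = 02 50; tag = H(26 33 39 3b 28 02 50) = 0147
m4: inner = H(4c 59 53 51 42 75 77) = 02 77; tag = H(26 33 39 3b 28 02 77) = 016e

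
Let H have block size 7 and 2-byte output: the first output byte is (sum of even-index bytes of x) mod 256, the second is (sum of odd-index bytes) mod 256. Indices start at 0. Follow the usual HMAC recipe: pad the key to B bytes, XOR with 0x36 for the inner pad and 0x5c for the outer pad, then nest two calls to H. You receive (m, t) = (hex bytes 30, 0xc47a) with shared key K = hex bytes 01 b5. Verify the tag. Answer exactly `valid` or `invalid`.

Key hex bytes 01 b5 is 2 bytes ≤ B = 7; zero-pad to 7 bytes: K' = 01 b5 00 00 00 00 00.
K' ⊕ ipad = 37 83 36 36 36 36 36; K' ⊕ opad = 5d e9 5c 5c 5c 5c 5c.
Inner hash: even-index sum = 217 mod 256 = 217; odd-index sum = 287 mod 256 = 31 → d9 1f.
Outer hash (recomputed tag): even-index sum = 400 mod 256 = 144; odd-index sum = 634 mod 256 = 122 → 90 7a.
Recomputed tag = 907a; claimed = c47a → mismatch.

invalid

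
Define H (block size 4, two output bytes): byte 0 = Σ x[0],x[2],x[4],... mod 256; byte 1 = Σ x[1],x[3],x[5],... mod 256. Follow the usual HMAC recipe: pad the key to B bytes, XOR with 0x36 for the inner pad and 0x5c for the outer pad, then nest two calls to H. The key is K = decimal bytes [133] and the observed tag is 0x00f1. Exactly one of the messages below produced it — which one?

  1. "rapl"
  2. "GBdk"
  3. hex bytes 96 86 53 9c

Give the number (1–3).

Key decimal bytes [133] = 85 is 1 byte ≤ B = 4; zero-pad to 4 bytes: K' = 85 00 00 00.
K' ⊕ ipad = b3 36 36 36; K' ⊕ opad = d9 5c 5c 5c.
m1: inner = H(b3 36 36 36 72 61 70 6c) = cb 39; tag = H(d9 5c 5c 5c cb 39) = 00f1 ← matches
m2: inner = H(b3 36 36 36 47 42 64 6b) = 94 19; tag = H(d9 5c 5c 5c 94 19) = c9d1
m3: inner = H(b3 36 36 36 96 86 53 9c) = d2 8e; tag = H(d9 5c 5c 5c d2 8e) = 0746

1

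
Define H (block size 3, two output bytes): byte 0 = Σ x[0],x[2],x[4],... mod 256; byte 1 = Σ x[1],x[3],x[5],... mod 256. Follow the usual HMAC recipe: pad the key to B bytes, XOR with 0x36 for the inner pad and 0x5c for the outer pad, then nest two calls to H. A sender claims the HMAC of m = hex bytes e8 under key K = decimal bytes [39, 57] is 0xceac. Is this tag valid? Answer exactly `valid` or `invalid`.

valid

Key decimal bytes [39, 57] = 27 39 is 2 bytes ≤ B = 3; zero-pad to 3 bytes: K' = 27 39 00.
K' ⊕ ipad = 11 0f 36; K' ⊕ opad = 7b 65 5c.
Inner hash: even-index sum = 71 mod 256 = 71; odd-index sum = 247 mod 256 = 247 → 47 f7.
Outer hash (recomputed tag): even-index sum = 462 mod 256 = 206; odd-index sum = 172 mod 256 = 172 → ce ac.
Recomputed tag = ceac; claimed = ceac → match.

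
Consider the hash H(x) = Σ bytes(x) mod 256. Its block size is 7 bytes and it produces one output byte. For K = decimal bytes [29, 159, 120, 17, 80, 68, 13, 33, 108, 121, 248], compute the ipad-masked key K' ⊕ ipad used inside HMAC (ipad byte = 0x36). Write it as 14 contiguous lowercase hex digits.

Key decimal bytes [29, 159, 120, 17, 80, 68, 13, 33, 108, 121, 248] = 1d 9f 78 11 50 44 0d 21 6c 79 f8 is 11 bytes > B = 7, so hash it first: H(key) = e4, then zero-pad to 7 bytes: K' = e4 00 00 00 00 00 00.
XOR each byte with 0x36: e4⊕36=d2, 00⊕36=36, 00⊕36=36, 00⊕36=36, 00⊕36=36, 00⊕36=36, 00⊕36=36.

d2363636363636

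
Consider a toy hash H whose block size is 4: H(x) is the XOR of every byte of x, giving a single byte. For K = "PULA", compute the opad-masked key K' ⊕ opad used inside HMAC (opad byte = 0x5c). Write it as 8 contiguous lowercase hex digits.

Key "PULA" = 50 55 4c 41 is exactly B = 4 bytes: K' = 50 55 4c 41.
XOR each byte with 0x5c: 50⊕5c=0c, 55⊕5c=09, 4c⊕5c=10, 41⊕5c=1d.

0c09101d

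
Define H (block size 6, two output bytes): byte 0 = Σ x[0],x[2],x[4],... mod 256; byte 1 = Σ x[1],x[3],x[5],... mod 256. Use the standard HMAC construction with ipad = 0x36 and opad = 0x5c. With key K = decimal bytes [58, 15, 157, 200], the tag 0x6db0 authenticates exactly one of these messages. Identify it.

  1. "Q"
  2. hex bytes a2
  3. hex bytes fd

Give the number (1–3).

Key decimal bytes [58, 15, 157, 200] = 3a 0f 9d c8 is 4 bytes ≤ B = 6; zero-pad to 6 bytes: K' = 3a 0f 9d c8 00 00.
K' ⊕ ipad = 0c 39 ab fe 36 36; K' ⊕ opad = 66 53 c1 94 5c 5c.
m1: inner = H(0c 39 ab fe 36 36 51) = 3e 6d; tag = H(66 53 c1 94 5c 5c 3e 6d) = c1b0
m2: inner = H(0c 39 ab fe 36 36 a2) = 8f 6d; tag = H(66 53 c1 94 5c 5c 8f 6d) = 12b0
m3: inner = H(0c 39 ab fe 36 36 fd) = ea 6d; tag = H(66 53 c1 94 5c 5c ea 6d) = 6db0 ← matches

3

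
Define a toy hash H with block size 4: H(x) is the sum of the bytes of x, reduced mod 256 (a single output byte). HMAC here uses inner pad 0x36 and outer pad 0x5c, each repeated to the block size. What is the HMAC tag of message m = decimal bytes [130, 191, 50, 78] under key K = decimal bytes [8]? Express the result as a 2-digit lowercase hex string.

09

Key decimal bytes [8] = 08 is 1 byte ≤ B = 4; zero-pad to 4 bytes: K' = 08 00 00 00.
K' ⊕ ipad = 3e 36 36 36.  K' ⊕ opad = 54 5c 5c 5c.
Inner input = (K'⊕ipad) ∥ m = 3e 36 36 36 ∥ 82 bf 32 4e.
Inner hash: sum = 62+54+54+54+130+191+50+78 = 673; mod 256 = 161 → a1.
Outer input = (K'⊕opad) ∥ inner = 54 5c 5c 5c ∥ a1.
Outer hash (tag): sum = 84+92+92+92+161 = 521; mod 256 = 9 → 09.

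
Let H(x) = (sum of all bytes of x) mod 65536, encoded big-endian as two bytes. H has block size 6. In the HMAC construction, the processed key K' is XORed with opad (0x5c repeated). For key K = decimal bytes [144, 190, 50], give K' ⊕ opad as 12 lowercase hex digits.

cce26e5c5c5c

Key decimal bytes [144, 190, 50] = 90 be 32 is 3 bytes ≤ B = 6; zero-pad to 6 bytes: K' = 90 be 32 00 00 00.
XOR each byte with 0x5c: 90⊕5c=cc, be⊕5c=e2, 32⊕5c=6e, 00⊕5c=5c, 00⊕5c=5c, 00⊕5c=5c.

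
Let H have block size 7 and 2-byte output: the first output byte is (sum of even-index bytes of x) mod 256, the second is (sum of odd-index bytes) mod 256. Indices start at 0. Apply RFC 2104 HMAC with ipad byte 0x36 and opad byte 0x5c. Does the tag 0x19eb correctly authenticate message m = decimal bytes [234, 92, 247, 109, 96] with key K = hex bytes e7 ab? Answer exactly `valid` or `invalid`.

Key hex bytes e7 ab is 2 bytes ≤ B = 7; zero-pad to 7 bytes: K' = e7 ab 00 00 00 00 00.
K' ⊕ ipad = d1 9d 36 36 36 36 36; K' ⊕ opad = bb f7 5c 5c 5c 5c 5c.
Inner hash: even-index sum = 572 mod 256 = 60; odd-index sum = 842 mod 256 = 74 → 3c 4a.
Outer hash (recomputed tag): even-index sum = 537 mod 256 = 25; odd-index sum = 491 mod 256 = 235 → 19 eb.
Recomputed tag = 19eb; claimed = 19eb → match.

valid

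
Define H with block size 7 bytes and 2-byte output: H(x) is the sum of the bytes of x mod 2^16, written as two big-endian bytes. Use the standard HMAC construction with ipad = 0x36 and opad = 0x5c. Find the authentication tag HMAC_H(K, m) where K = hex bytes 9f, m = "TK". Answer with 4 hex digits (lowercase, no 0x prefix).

Key hex bytes 9f is 1 byte ≤ B = 7; zero-pad to 7 bytes: K' = 9f 00 00 00 00 00 00.
K' ⊕ ipad = a9 36 36 36 36 36 36.  K' ⊕ opad = c3 5c 5c 5c 5c 5c 5c.
Inner input = (K'⊕ipad) ∥ m = a9 36 36 36 36 36 36 ∥ 54 4b.
Inner hash: sum = 169+54+54+54+54+54+54+84+75 = 652 → 02 8c.
Outer input = (K'⊕opad) ∥ inner = c3 5c 5c 5c 5c 5c 5c ∥ 02 8c.
Outer hash (tag): sum = 195+92+92+92+92+92+92+2+140 = 889 → 03 79.

0379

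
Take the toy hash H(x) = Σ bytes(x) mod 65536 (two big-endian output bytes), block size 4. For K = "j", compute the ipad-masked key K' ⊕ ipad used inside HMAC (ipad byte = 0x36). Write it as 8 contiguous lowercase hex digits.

Key "j" = 6a is 1 byte ≤ B = 4; zero-pad to 4 bytes: K' = 6a 00 00 00.
XOR each byte with 0x36: 6a⊕36=5c, 00⊕36=36, 00⊕36=36, 00⊕36=36.

5c363636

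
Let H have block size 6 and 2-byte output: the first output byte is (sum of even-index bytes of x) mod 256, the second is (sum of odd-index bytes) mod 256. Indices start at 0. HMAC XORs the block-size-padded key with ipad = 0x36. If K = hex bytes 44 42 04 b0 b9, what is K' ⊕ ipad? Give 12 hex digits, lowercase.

Key hex bytes 44 42 04 b0 b9 is 5 bytes ≤ B = 6; zero-pad to 6 bytes: K' = 44 42 04 b0 b9 00.
XOR each byte with 0x36: 44⊕36=72, 42⊕36=74, 04⊕36=32, b0⊕36=86, b9⊕36=8f, 00⊕36=36.

727432868f36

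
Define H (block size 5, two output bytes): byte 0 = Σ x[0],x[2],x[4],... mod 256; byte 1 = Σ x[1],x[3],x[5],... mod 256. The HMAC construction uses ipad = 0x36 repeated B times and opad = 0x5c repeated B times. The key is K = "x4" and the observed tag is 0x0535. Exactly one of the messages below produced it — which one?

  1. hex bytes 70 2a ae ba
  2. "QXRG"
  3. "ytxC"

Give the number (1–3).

Key "x4" = 78 34 is 2 bytes ≤ B = 5; zero-pad to 5 bytes: K' = 78 34 00 00 00.
K' ⊕ ipad = 4e 02 36 36 36; K' ⊕ opad = 24 68 5c 5c 5c.
m1: inner = H(4e 02 36 36 36 70 2a ae ba) = 9e 56; tag = H(24 68 5c 5c 5c 9e 56) = 3262
m2: inner = H(4e 02 36 36 36 51 58 52 47) = 59 db; tag = H(24 68 5c 5c 5c 59 db) = b71d
m3: inner = H(4e 02 36 36 36 79 74 78 43) = 71 29; tag = H(24 68 5c 5c 5c 71 29) = 0535 ← matches

3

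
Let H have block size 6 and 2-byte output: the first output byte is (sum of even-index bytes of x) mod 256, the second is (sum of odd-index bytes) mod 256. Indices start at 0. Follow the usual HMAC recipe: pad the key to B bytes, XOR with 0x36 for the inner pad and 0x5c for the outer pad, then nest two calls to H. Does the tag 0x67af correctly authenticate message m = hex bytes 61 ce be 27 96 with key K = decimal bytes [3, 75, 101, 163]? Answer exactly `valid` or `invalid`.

valid

Key decimal bytes [3, 75, 101, 163] = 03 4b 65 a3 is 4 bytes ≤ B = 6; zero-pad to 6 bytes: K' = 03 4b 65 a3 00 00.
K' ⊕ ipad = 35 7d 53 95 36 36; K' ⊕ opad = 5f 17 39 ff 5c 5c.
Inner hash: even-index sum = 627 mod 256 = 115; odd-index sum = 573 mod 256 = 61 → 73 3d.
Outer hash (recomputed tag): even-index sum = 359 mod 256 = 103; odd-index sum = 431 mod 256 = 175 → 67 af.
Recomputed tag = 67af; claimed = 67af → match.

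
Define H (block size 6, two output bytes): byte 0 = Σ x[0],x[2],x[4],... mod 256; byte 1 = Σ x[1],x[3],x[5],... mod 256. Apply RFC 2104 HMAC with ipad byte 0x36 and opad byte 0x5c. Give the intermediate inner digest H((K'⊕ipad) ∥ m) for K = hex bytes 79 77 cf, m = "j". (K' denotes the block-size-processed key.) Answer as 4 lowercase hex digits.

e8ad

Key hex bytes 79 77 cf is 3 bytes ≤ B = 6; zero-pad to 6 bytes: K' = 79 77 cf 00 00 00.
K' ⊕ ipad = 4f 41 f9 36 36 36.
Inner input = 4f 41 f9 36 36 36 ∥ 6a.
Inner hash: even-index sum = 488 mod 256 = 232; odd-index sum = 173 mod 256 = 173 → e8 ad.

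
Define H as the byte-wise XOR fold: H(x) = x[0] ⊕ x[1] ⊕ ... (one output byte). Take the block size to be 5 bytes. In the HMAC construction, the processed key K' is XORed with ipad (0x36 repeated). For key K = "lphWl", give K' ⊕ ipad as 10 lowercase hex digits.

5a465e615a

Key "lphWl" = 6c 70 68 57 6c is exactly B = 5 bytes: K' = 6c 70 68 57 6c.
XOR each byte with 0x36: 6c⊕36=5a, 70⊕36=46, 68⊕36=5e, 57⊕36=61, 6c⊕36=5a.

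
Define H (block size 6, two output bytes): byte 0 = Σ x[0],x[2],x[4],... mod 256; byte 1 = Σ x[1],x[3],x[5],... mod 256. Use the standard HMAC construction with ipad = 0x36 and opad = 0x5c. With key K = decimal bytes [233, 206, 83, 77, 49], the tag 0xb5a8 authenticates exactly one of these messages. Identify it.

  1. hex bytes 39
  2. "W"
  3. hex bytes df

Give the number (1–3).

Key decimal bytes [233, 206, 83, 77, 49] = e9 ce 53 4d 31 is 5 bytes ≤ B = 6; zero-pad to 6 bytes: K' = e9 ce 53 4d 31 00.
K' ⊕ ipad = df f8 65 7b 07 36; K' ⊕ opad = b5 92 0f 11 6d 5c.
m1: inner = H(df f8 65 7b 07 36 39) = 84 a9; tag = H(b5 92 0f 11 6d 5c 84 a9) = b5a8 ← matches
m2: inner = H(df f8 65 7b 07 36 57) = a2 a9; tag = H(b5 92 0f 11 6d 5c a2 a9) = d3a8
m3: inner = H(df f8 65 7b 07 36 df) = 2a a9; tag = H(b5 92 0f 11 6d 5c 2a a9) = 5ba8

1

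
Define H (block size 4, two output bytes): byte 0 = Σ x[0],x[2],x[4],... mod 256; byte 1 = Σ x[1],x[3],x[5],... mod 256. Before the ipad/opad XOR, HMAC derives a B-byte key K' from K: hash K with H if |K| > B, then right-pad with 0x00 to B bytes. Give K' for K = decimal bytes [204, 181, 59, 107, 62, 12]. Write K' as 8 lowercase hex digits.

|K| = 6 > B = 4, so first hash the key.
H(K): even-index sum = 325 mod 256 = 69; odd-index sum = 300 mod 256 = 44 → 45 2c.
Zero-pad H(K) = 45 2c to 4 bytes: K' = 45 2c 00 00.

452c0000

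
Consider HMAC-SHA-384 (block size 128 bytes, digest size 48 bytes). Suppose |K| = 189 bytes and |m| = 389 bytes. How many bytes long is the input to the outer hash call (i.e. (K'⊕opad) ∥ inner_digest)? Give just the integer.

176

Key is 189 > 128 bytes, so it is hashed to 48 bytes then zero-padded to 128: |K'| = 128.
Outer input = (K'⊕opad) ∥ H(inner) → 128 + 48 = 176 bytes.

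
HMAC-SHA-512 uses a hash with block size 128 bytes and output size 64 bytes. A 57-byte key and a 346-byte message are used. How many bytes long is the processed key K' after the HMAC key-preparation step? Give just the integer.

Key is 57 ≤ 128 bytes, zero-padded: |K'| = 128.

128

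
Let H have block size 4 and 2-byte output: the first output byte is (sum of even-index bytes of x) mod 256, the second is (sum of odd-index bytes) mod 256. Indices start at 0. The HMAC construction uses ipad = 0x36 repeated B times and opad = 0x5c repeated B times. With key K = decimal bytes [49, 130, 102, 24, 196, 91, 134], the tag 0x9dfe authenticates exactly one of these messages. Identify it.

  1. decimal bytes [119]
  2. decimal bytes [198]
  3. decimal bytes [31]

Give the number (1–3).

Key decimal bytes [49, 130, 102, 24, 196, 91, 134] = 31 82 66 18 c4 5b 86 is 7 bytes > B = 4, so hash it first: H(key) = e1 f5, then zero-pad to 4 bytes: K' = e1 f5 00 00.
K' ⊕ ipad = d7 c3 36 36; K' ⊕ opad = bd a9 5c 5c.
m1: inner = H(d7 c3 36 36 77) = 84 f9; tag = H(bd a9 5c 5c 84 f9) = 9dfe ← matches
m2: inner = H(d7 c3 36 36 c6) = d3 f9; tag = H(bd a9 5c 5c d3 f9) = ecfe
m3: inner = H(d7 c3 36 36 1f) = 2c f9; tag = H(bd a9 5c 5c 2c f9) = 45fe

1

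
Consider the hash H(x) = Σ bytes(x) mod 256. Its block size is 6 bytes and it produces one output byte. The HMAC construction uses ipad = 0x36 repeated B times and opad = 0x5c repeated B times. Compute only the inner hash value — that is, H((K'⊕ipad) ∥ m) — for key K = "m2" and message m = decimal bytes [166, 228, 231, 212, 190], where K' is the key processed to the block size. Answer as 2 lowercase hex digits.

Key "m2" = 6d 32 is 2 bytes ≤ B = 6; zero-pad to 6 bytes: K' = 6d 32 00 00 00 00.
K' ⊕ ipad = 5b 04 36 36 36 36.
Inner input = 5b 04 36 36 36 36 ∥ a6 e4 e7 d4 be.
Inner hash: sum = 91+4+54+54+54+54+166+228+231+212+190 = 1338; mod 256 = 58 → 3a.

3a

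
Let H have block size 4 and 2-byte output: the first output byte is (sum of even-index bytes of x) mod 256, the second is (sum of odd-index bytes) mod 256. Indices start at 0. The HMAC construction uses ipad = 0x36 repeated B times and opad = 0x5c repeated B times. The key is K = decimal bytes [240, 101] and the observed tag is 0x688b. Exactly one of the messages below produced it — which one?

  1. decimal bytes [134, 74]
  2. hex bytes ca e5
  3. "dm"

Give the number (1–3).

Key decimal bytes [240, 101] = f0 65 is 2 bytes ≤ B = 4; zero-pad to 4 bytes: K' = f0 65 00 00.
K' ⊕ ipad = c6 53 36 36; K' ⊕ opad = ac 39 5c 5c.
m1: inner = H(c6 53 36 36 86 4a) = 82 d3; tag = H(ac 39 5c 5c 82 d3) = 8a68
m2: inner = H(c6 53 36 36 ca e5) = c6 6e; tag = H(ac 39 5c 5c c6 6e) = ce03
m3: inner = H(c6 53 36 36 64 6d) = 60 f6; tag = H(ac 39 5c 5c 60 f6) = 688b ← matches

3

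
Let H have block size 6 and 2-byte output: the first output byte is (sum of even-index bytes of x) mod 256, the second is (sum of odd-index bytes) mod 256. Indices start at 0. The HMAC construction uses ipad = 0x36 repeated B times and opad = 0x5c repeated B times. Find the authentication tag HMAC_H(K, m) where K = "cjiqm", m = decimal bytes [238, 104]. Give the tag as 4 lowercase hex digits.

a200

Key "cjiqm" = 63 6a 69 71 6d is 5 bytes ≤ B = 6; zero-pad to 6 bytes: K' = 63 6a 69 71 6d 00.
K' ⊕ ipad = 55 5c 5f 47 5b 36.  K' ⊕ opad = 3f 36 35 2d 31 5c.
Inner input = (K'⊕ipad) ∥ m = 55 5c 5f 47 5b 36 ∥ ee 68.
Inner hash: even-index sum = 509 mod 256 = 253; odd-index sum = 321 mod 256 = 65 → fd 41.
Outer input = (K'⊕opad) ∥ inner = 3f 36 35 2d 31 5c ∥ fd 41.
Outer hash (tag): even-index sum = 418 mod 256 = 162; odd-index sum = 256 mod 256 = 0 → a2 00.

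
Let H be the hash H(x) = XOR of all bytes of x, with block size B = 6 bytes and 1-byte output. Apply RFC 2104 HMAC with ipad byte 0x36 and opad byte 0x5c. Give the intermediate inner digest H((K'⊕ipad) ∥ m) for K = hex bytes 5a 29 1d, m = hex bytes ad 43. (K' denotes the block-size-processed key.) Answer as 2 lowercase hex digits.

80

Key hex bytes 5a 29 1d is 3 bytes ≤ B = 6; zero-pad to 6 bytes: K' = 5a 29 1d 00 00 00.
K' ⊕ ipad = 6c 1f 2b 36 36 36.
Inner input = 6c 1f 2b 36 36 36 ∥ ad 43.
Inner hash: XOR 6c⊕1f⊕2b⊕36⊕36⊕36⊕ad⊕43 = 80.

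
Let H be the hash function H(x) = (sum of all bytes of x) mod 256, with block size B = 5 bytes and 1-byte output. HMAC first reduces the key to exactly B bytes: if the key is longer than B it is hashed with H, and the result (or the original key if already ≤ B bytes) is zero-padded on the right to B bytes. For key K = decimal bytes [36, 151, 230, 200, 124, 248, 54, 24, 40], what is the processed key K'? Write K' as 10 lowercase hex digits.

5300000000

|K| = 9 > B = 5, so first hash the key.
H(K): sum = 36+151+230+200+124+248+54+24+40 = 1107; mod 256 = 83 → 53.
Zero-pad H(K) = 53 to 5 bytes: K' = 53 00 00 00 00.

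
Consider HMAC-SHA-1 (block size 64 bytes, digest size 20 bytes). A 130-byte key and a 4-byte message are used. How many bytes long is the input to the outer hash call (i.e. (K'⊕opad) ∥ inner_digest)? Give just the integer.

84

Key is 130 > 64 bytes, so it is hashed to 20 bytes then zero-padded to 64: |K'| = 64.
Outer input = (K'⊕opad) ∥ H(inner) → 64 + 20 = 84 bytes.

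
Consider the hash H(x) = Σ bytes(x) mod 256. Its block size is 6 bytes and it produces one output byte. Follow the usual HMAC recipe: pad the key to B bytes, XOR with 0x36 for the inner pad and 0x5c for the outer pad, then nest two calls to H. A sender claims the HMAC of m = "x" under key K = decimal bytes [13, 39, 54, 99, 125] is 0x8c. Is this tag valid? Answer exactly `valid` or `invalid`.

Key decimal bytes [13, 39, 54, 99, 125] = 0d 27 36 63 7d is 5 bytes ≤ B = 6; zero-pad to 6 bytes: K' = 0d 27 36 63 7d 00.
K' ⊕ ipad = 3b 11 00 55 4b 36; K' ⊕ opad = 51 7b 6a 3f 21 5c.
Inner hash: sum = 59+17+0+85+75+54+120 = 410; mod 256 = 154 → 9a.
Outer hash (recomputed tag): sum = 81+123+106+63+33+92+154 = 652; mod 256 = 140 → 8c.
Recomputed tag = 8c; claimed = 8c → match.

valid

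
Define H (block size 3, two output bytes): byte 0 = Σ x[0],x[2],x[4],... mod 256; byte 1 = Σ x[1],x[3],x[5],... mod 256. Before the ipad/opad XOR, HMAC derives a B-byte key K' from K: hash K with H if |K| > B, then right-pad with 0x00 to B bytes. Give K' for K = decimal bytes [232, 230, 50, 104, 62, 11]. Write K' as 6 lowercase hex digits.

585900

|K| = 6 > B = 3, so first hash the key.
H(K): even-index sum = 344 mod 256 = 88; odd-index sum = 345 mod 256 = 89 → 58 59.
Zero-pad H(K) = 58 59 to 3 bytes: K' = 58 59 00.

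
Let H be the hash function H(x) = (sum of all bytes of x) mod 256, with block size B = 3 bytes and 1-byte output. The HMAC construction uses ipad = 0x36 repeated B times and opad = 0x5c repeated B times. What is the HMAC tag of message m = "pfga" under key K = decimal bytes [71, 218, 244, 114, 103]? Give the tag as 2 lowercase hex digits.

4c

Key decimal bytes [71, 218, 244, 114, 103] = 47 da f4 72 67 is 5 bytes > B = 3, so hash it first: H(key) = ee, then zero-pad to 3 bytes: K' = ee 00 00.
K' ⊕ ipad = d8 36 36.  K' ⊕ opad = b2 5c 5c.
Inner input = (K'⊕ipad) ∥ m = d8 36 36 ∥ 70 66 67 61.
Inner hash: sum = 216+54+54+112+102+103+97 = 738; mod 256 = 226 → e2.
Outer input = (K'⊕opad) ∥ inner = b2 5c 5c ∥ e2.
Outer hash (tag): sum = 178+92+92+226 = 588; mod 256 = 76 → 4c.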